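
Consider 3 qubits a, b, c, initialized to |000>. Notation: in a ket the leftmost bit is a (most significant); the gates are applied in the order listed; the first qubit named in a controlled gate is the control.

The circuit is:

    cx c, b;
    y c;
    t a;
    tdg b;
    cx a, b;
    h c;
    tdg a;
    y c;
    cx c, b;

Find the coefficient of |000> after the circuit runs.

|000> carries amplitude -sqrt(2)/2 in the final state.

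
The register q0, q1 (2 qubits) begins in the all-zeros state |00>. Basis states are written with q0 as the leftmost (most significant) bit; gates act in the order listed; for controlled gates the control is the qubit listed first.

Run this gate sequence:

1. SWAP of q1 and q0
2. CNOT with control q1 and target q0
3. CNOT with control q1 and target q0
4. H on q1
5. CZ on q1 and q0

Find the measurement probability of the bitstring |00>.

Outcome |00> occurs with probability 1/2. Key observation: gates 2-3 undo each other exactly, leaving only the rest of the circuit to track.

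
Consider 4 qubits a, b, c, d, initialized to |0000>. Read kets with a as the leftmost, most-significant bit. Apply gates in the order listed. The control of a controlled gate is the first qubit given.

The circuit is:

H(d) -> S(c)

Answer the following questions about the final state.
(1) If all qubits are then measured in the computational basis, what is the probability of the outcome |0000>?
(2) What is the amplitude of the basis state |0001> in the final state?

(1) Outcome |0000> occurs with probability 1/2.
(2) |0001> carries amplitude sqrt(2)/2 in the final state.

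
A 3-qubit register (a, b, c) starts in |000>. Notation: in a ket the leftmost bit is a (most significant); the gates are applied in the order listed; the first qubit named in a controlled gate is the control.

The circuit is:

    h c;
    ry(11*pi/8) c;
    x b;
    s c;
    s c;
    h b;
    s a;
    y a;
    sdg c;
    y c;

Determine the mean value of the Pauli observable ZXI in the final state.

The expectation value of ZXI is 1.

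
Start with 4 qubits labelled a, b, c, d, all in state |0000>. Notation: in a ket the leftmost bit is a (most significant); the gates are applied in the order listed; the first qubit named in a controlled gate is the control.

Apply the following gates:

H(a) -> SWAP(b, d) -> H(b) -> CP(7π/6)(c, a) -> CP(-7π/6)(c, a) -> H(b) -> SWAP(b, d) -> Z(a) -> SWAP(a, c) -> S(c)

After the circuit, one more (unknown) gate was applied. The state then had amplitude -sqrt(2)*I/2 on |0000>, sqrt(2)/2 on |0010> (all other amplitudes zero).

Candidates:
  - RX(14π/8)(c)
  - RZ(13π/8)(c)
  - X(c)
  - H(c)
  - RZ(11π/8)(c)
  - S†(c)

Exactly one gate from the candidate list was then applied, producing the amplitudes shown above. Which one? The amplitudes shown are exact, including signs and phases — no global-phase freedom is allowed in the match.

It was X(c) that produced the state shown. Key observation: the block from step 2 through step 7 cancels to the identity and can be dropped.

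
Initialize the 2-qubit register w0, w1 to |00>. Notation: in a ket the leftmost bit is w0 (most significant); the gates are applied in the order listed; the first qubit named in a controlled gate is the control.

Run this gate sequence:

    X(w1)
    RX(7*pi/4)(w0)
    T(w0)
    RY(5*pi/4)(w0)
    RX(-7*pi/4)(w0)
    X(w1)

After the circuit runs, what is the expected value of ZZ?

The expectation value of ZZ is -1/4.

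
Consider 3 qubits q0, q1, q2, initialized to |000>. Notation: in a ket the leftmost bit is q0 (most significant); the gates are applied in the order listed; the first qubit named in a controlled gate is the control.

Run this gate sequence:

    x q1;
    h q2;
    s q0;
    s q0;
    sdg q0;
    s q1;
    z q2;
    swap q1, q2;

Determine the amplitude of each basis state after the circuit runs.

The final amplitudes are sqrt(2)*I/2 on |001>, -sqrt(2)*I/2 on |011>, and 0 on every other basis state. Key observation: steps 4-5 multiply out to the identity, so the circuit reduces to the remaining gates.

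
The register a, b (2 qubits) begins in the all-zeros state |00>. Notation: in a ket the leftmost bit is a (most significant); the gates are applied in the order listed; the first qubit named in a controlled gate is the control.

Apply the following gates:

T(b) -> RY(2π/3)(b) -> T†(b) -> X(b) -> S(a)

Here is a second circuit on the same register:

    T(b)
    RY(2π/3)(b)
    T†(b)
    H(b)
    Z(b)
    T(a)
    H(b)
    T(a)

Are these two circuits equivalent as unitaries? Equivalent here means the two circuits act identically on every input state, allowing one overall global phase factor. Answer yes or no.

Yes, they are equivalent — the unitaries differ by at most a global phase.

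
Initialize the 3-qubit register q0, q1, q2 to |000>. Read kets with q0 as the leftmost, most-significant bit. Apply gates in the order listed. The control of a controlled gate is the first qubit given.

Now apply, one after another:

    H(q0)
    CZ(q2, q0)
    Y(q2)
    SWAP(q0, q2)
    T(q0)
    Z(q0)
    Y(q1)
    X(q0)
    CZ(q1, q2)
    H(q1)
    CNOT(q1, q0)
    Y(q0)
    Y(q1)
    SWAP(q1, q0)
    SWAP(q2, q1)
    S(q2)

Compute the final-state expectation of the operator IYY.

In the final state, IYY has expectation 0.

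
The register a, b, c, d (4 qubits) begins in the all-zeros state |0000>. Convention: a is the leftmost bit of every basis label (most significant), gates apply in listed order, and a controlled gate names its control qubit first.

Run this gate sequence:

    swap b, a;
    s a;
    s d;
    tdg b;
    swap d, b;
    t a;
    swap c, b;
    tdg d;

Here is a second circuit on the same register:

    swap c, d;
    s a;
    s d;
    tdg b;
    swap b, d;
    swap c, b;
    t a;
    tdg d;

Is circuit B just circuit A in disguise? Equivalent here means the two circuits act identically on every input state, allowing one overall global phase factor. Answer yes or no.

No, they are not equivalent — no single phase factor reconciles the two unitaries.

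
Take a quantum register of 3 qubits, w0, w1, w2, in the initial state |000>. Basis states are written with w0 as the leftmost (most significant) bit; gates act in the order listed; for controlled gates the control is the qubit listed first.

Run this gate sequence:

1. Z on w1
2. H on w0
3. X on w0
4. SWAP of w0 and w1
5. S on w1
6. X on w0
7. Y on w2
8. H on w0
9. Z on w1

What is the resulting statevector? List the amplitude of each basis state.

The final amplitudes are 0 on |000>, I/2 on |001>, 0 on |010>, 1/2 on |011>, 0 on |100>, -I/2 on |101>, 0 on |110>, -1/2 on |111>.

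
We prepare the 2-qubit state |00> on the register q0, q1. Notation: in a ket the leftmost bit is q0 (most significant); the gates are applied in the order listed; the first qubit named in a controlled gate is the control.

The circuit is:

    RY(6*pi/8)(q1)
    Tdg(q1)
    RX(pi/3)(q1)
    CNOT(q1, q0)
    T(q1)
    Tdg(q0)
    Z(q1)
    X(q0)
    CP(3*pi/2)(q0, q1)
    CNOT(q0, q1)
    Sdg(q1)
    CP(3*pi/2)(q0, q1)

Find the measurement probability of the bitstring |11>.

Outcome |11> occurs with probability -sqrt(3)/8 - sqrt(2)/8 + 1/2.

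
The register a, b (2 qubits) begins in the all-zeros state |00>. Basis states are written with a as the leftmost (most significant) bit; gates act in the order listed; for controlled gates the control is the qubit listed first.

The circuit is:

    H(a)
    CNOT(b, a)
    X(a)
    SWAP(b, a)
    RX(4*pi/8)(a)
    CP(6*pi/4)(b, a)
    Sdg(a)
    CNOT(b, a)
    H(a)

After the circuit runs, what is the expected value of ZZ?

In the final state, ZZ has expectation -1/2.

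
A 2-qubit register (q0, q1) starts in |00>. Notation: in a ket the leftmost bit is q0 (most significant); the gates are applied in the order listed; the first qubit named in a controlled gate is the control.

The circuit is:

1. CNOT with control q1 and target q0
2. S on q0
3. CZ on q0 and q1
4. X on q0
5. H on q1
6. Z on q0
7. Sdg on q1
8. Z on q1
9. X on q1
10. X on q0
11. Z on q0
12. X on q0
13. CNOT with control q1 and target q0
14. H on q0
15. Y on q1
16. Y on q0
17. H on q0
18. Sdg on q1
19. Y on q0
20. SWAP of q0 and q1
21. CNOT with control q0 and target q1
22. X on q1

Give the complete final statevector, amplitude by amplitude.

After the circuit, the state carries amplitude 0 on |00>, -sqrt(2)*I/2 on |01>, 0 on |10>, sqrt(2)*I/2 on |11>.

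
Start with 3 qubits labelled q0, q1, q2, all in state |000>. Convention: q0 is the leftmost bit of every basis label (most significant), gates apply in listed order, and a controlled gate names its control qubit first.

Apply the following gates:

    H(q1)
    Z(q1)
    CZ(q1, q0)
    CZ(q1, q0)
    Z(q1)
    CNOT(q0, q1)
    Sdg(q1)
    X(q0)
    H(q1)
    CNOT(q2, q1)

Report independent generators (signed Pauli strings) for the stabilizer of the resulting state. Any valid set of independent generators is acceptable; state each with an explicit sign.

The final state is stabilized by the group generated by +IYI, -ZII, +IIZ; other independent generating sets are equally valid. Key observation: steps 2-5 multiply out to the identity, so the circuit reduces to the remaining gates.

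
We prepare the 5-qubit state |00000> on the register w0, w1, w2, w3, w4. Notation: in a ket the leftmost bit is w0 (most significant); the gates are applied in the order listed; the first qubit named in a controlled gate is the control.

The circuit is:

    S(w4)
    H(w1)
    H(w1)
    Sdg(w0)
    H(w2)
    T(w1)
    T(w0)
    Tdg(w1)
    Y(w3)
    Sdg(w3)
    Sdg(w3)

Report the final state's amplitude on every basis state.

The final amplitudes are -sqrt(2)*I/2 on |00010>, -sqrt(2)*I/2 on |00110>, and 0 on every other basis state.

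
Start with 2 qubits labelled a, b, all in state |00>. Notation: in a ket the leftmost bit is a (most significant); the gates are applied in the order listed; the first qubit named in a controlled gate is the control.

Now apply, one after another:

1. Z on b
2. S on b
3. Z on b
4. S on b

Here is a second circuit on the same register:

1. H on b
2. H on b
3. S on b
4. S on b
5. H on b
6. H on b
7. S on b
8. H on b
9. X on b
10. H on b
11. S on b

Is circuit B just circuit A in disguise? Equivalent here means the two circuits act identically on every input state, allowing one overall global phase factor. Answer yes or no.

Yes — the two circuits implement the same unitary up to a global phase.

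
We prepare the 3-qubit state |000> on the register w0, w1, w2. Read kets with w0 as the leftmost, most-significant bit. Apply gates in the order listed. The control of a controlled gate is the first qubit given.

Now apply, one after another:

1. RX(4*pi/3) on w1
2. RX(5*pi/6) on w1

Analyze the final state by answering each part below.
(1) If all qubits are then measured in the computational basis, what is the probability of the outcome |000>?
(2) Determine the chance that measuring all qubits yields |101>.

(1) The probability of measuring |000> is sqrt(3)/4 + 1/2.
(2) A full measurement returns |101> with probability 0.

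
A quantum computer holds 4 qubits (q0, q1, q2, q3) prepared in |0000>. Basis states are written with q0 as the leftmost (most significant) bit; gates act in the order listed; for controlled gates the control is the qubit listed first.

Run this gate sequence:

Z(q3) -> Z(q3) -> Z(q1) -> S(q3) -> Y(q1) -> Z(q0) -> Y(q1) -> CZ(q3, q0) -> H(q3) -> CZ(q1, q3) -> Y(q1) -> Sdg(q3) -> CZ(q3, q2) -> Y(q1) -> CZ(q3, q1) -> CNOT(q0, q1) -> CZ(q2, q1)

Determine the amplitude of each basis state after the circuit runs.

The final amplitudes are sqrt(2)/2 on |0000>, -sqrt(2)*I/2 on |0001>, and 0 on every other basis state.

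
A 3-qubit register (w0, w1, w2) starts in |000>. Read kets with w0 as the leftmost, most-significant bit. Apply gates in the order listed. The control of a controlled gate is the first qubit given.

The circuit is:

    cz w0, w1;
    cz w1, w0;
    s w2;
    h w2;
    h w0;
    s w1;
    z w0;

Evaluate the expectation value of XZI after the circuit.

The expectation value of XZI is -1.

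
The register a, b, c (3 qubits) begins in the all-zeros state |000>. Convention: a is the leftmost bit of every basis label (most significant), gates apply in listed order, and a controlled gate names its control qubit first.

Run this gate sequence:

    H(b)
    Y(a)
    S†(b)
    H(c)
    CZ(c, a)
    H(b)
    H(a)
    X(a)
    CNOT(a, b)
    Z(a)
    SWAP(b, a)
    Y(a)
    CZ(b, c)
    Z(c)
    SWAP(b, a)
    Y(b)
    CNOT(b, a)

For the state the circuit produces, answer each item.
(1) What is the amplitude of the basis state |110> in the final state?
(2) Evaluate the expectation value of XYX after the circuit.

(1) The amplitude on |110> is 1/4 - I/4.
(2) The expectation value of XYX is 1.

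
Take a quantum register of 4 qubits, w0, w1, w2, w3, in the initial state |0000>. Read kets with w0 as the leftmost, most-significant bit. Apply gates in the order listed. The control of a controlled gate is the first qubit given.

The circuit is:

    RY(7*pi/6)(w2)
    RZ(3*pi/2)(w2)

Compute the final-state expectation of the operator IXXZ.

The observable IXXZ averages to 0.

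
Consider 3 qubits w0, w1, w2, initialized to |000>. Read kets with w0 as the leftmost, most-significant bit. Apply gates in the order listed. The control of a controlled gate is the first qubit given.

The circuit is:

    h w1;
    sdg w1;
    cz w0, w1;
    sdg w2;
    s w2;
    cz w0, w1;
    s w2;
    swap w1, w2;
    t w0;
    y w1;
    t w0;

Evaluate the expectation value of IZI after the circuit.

In the final state, IZI has expectation -1. Key observation: the block from step 3 through step 6 cancels to the identity and can be dropped.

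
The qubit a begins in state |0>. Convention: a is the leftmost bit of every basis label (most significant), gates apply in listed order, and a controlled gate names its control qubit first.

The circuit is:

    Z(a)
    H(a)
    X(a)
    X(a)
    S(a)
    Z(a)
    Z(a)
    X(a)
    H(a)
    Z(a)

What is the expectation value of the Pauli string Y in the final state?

The expectation value of Y is -1.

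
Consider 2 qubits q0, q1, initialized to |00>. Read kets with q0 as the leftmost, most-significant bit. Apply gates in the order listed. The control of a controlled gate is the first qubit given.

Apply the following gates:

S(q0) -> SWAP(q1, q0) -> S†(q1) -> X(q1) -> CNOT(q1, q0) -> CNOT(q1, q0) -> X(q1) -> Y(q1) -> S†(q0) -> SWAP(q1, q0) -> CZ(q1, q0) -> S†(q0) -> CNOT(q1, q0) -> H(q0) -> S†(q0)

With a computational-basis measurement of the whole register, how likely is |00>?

Outcome |00> occurs with probability 1/2. Key observation: gates 4-7 undo each other exactly, leaving only the rest of the circuit to track.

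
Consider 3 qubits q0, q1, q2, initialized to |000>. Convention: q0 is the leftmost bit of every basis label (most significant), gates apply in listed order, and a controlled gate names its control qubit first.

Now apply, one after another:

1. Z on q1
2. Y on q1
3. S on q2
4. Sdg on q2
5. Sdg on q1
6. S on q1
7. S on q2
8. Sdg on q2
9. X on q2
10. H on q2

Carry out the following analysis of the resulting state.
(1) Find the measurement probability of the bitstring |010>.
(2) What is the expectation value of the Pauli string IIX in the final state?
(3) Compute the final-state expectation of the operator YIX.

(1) A full measurement returns |010> with probability 1/2. Key observation: the block from step 3 through step 8 cancels to the identity and can be dropped.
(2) In the final state, IIX has expectation -1.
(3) The expectation value of YIX is 0.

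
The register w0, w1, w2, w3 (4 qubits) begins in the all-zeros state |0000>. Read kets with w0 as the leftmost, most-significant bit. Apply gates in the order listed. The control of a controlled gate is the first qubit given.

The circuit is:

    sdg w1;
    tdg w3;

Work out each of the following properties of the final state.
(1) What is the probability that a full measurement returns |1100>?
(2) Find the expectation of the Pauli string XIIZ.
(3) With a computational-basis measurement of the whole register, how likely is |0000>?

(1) Outcome |1100> occurs with probability 0.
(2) In the final state, XIIZ has expectation 0.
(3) The probability of measuring |0000> is 1.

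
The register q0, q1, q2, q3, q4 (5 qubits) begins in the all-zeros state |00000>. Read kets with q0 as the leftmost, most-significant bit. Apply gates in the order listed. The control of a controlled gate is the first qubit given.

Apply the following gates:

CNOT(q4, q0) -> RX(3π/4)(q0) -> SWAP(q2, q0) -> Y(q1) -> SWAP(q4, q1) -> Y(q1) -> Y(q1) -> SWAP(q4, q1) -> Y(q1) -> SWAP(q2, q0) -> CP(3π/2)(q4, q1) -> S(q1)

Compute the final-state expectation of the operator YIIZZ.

In the final state, YIIZZ has expectation -sqrt(2)/2. Key observation: gates 3-10 undo each other exactly, leaving only the rest of the circuit to track.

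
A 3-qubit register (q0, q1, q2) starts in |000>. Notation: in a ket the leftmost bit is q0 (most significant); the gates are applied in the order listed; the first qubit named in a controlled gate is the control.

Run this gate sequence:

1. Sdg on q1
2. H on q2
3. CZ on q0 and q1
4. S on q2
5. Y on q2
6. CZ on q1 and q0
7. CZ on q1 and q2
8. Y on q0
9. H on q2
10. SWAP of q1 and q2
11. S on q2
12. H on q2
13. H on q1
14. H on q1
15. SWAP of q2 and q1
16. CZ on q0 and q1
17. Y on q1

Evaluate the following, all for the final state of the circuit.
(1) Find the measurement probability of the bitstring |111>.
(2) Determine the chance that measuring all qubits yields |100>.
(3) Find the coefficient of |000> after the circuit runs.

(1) A full measurement returns |111> with probability 1/4.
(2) A full measurement returns |100> with probability 1/4.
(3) The final state's coefficient on |000> equals 0.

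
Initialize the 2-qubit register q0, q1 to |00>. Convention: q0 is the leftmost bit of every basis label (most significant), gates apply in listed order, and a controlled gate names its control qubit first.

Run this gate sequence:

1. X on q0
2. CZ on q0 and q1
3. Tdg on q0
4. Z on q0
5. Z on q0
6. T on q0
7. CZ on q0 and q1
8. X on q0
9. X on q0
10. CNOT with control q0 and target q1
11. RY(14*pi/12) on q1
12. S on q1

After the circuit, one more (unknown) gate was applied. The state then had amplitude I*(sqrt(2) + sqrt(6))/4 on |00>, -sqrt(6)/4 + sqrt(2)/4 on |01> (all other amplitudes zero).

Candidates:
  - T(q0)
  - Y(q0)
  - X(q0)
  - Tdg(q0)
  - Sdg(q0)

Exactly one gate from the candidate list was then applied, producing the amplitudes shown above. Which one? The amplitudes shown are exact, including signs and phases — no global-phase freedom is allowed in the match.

The unique candidate consistent with the amplitudes is Y(q0). Key observation: gates 1-8 undo each other exactly, leaving only the rest of the circuit to track.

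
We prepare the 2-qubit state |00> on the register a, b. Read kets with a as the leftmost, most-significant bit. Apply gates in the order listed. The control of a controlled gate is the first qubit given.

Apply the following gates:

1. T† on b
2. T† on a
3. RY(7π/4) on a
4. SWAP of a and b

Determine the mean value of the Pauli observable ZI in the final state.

In the final state, ZI has expectation 1.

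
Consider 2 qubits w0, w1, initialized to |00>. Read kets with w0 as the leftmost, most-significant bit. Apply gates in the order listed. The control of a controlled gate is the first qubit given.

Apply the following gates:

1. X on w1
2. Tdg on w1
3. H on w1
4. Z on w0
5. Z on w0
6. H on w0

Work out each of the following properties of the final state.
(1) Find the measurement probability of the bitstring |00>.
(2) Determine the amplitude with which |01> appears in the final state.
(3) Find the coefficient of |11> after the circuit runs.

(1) A full measurement returns |00> with probability 1/4.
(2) The amplitude on |01> is exp(3*I*pi/4)/2.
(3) The final state's coefficient on |11> equals exp(3*I*pi/4)/2.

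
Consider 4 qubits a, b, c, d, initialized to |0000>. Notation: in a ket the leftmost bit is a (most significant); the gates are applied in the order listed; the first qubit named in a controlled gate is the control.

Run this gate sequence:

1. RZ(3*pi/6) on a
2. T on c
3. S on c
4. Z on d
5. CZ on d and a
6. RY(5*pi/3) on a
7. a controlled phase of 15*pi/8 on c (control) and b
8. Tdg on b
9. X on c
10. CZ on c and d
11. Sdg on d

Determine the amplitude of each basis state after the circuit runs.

After the circuit, the state carries amplitude sqrt(3)*exp(3*I*pi/4)/2 on |0010>, -exp(3*I*pi/4)/2 on |1010>, and 0 on every other basis state.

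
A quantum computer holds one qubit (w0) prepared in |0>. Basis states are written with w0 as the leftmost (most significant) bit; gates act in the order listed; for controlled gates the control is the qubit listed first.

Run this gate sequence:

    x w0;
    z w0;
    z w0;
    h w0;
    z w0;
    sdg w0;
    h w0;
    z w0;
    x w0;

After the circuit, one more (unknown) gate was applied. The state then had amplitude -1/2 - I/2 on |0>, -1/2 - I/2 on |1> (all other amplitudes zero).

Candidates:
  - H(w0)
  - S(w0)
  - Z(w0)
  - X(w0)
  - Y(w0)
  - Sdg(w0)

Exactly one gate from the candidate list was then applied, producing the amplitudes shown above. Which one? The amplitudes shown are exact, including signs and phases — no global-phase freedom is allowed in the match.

It was Sdg(w0) that produced the state shown.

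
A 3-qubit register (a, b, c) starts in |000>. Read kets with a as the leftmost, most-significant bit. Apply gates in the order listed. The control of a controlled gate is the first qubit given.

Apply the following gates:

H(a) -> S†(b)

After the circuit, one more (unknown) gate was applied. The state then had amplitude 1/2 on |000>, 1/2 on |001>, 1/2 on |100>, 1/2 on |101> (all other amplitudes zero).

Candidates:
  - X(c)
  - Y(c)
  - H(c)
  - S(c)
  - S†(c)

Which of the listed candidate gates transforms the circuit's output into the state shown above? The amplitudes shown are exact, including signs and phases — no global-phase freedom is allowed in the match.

The unique candidate consistent with the amplitudes is H(c).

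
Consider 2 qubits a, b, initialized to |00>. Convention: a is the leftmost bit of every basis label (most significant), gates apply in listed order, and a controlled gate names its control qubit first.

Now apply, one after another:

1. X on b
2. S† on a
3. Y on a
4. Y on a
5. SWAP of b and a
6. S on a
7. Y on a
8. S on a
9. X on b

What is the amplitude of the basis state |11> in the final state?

The final state's coefficient on |11> equals 0.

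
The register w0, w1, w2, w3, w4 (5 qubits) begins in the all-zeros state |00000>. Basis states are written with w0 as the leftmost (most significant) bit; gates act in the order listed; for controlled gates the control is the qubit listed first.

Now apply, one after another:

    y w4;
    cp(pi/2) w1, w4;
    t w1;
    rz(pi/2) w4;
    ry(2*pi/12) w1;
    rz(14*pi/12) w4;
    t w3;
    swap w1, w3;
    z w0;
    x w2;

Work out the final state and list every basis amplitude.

The resulting statevector has amplitude (-sqrt(6) - sqrt(2))*exp(I*pi/3)/4 on |00101>, (-sqrt(6) + sqrt(2))*exp(I*pi/3)/4 on |00111>, and 0 on every other basis state.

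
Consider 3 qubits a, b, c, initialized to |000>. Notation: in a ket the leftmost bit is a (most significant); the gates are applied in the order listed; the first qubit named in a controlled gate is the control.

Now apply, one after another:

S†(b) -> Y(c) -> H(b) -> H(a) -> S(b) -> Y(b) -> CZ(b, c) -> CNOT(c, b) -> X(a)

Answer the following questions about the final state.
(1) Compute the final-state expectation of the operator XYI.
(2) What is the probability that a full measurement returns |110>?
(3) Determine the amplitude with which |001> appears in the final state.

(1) The expectation value of XYI is 1.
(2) Outcome |110> occurs with probability 0.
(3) The final state's coefficient on |001> equals 1/2.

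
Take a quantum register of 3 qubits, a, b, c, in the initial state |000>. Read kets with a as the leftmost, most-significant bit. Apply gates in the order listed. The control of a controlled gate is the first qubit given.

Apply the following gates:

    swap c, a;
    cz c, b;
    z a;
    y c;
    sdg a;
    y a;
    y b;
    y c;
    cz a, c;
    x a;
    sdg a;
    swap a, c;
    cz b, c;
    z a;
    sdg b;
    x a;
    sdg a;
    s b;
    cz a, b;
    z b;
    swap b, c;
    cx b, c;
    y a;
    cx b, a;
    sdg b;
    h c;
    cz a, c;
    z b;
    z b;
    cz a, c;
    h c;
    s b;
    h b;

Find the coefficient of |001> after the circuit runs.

The final state's coefficient on |001> equals sqrt(2)/2. Key observation: the block from step 25 through step 32 cancels to the identity and can be dropped.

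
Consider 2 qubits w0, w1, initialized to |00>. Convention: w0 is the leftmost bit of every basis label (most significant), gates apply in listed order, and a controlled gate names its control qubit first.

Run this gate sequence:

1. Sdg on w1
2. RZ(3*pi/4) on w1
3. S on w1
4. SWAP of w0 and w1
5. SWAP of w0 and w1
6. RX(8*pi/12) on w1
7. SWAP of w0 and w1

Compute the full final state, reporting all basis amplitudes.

The resulting statevector has amplitude -exp(5*I*pi/8)/2 on |00>, 0 on |01>, -sqrt(3)*exp(I*pi/8)/2 on |10>, 0 on |11>.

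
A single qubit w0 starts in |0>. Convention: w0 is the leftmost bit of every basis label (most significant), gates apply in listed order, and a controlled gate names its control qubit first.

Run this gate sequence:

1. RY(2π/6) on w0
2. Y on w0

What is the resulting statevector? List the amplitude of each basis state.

The final amplitudes are -I/2 on |0>, sqrt(3)*I/2 on |1>.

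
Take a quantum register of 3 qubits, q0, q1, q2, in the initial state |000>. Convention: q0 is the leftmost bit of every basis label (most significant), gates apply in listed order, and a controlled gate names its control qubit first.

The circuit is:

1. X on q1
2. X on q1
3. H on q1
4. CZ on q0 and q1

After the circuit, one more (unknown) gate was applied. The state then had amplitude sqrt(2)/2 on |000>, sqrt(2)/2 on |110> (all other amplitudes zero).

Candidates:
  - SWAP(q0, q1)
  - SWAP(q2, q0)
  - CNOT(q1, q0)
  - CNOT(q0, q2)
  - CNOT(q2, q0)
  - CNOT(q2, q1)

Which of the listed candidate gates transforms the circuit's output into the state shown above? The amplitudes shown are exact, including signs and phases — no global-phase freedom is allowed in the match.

The applied gate was CNOT(q1, q0).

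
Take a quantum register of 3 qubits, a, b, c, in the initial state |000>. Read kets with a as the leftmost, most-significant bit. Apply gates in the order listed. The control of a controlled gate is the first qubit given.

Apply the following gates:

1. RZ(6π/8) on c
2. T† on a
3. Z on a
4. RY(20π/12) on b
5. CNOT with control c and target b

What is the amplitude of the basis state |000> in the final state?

The amplitude on |000> is sqrt(3)*exp(5*I*pi/8)/2.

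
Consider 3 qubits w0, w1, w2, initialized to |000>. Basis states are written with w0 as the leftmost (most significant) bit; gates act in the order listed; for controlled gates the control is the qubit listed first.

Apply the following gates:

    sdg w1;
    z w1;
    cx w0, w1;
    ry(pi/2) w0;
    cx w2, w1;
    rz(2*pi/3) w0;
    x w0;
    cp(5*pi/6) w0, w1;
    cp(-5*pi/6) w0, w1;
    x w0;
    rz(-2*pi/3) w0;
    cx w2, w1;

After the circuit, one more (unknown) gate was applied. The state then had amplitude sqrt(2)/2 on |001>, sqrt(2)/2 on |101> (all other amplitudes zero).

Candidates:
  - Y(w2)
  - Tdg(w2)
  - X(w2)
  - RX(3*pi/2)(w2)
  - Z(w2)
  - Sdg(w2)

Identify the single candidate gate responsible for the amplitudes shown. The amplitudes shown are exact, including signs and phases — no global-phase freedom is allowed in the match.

It was X(w2) that produced the state shown. Key observation: the block from step 5 through step 12 cancels to the identity and can be dropped.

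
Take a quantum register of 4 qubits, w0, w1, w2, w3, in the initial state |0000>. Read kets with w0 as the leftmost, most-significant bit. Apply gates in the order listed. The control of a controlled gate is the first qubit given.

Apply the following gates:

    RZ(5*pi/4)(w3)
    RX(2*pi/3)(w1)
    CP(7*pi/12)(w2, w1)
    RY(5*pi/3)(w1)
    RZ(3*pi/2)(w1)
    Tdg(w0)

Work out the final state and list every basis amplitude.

The final amplitudes are sqrt(3)*(-1 - I)*exp(I*pi/8)/4 on |0000>, exp(I*pi/8)/4 + 3*exp(5*I*pi/8)/4 on |0100>, and 0 on every other basis state.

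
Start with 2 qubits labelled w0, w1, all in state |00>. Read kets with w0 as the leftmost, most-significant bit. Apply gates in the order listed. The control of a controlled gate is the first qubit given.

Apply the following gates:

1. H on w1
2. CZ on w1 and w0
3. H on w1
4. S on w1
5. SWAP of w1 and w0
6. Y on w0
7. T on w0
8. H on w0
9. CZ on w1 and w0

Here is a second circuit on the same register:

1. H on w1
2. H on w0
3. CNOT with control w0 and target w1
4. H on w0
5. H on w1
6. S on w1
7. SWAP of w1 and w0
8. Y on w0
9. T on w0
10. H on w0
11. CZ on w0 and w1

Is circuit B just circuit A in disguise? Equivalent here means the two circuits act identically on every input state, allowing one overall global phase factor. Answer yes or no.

No: there is an input state on which the two circuits produce genuinely different outputs (not merely differing by a phase).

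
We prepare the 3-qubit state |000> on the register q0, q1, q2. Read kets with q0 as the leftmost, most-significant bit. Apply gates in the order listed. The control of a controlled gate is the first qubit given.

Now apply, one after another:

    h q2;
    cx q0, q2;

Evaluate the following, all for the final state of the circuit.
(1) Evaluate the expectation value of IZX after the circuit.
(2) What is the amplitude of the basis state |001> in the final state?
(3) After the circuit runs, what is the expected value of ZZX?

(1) The observable IZX averages to 1.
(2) |001> carries amplitude sqrt(2)/2 in the final state.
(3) The expectation value of ZZX is 1.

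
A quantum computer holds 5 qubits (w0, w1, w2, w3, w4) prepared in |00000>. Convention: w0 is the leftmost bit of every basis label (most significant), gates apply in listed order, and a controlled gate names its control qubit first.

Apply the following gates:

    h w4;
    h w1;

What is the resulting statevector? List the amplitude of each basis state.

The final amplitudes are 1/2 on |00000>, 1/2 on |00001>, 1/2 on |01000>, 1/2 on |01001>, and 0 on every other basis state.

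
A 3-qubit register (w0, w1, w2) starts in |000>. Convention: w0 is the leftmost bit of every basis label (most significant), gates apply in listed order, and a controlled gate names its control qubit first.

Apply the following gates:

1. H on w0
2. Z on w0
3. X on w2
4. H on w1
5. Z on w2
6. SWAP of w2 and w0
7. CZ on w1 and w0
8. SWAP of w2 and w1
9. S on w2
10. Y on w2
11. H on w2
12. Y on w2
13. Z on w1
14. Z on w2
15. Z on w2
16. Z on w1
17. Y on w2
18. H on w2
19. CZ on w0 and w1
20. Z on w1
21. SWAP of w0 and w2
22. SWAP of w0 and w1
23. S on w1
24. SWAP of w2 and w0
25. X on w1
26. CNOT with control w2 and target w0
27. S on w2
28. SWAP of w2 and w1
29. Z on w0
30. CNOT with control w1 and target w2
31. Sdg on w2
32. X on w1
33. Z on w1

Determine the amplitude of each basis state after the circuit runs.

The final amplitudes are -I/2 on |000>, -1/2 on |001>, 0 on |010>, 0 on |011>, 0 on |100>, 0 on |101>, 1/2 on |110>, -I/2 on |111>. Key observation: gates 11-18 undo each other exactly, leaving only the rest of the circuit to track.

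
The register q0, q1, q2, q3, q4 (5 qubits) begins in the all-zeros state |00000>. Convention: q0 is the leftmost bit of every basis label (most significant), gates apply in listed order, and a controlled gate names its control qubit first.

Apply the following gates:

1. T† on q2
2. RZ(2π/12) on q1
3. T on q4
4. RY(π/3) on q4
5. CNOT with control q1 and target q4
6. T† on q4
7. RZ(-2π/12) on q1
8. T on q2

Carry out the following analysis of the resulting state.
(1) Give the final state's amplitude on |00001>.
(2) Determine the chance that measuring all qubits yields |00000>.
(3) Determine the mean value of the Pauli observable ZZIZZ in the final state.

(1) |00001> carries amplitude -exp(3*I*pi/4)/2 in the final state.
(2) The probability of measuring |00000> is 3/4.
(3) In the final state, ZZIZZ has expectation 1/2.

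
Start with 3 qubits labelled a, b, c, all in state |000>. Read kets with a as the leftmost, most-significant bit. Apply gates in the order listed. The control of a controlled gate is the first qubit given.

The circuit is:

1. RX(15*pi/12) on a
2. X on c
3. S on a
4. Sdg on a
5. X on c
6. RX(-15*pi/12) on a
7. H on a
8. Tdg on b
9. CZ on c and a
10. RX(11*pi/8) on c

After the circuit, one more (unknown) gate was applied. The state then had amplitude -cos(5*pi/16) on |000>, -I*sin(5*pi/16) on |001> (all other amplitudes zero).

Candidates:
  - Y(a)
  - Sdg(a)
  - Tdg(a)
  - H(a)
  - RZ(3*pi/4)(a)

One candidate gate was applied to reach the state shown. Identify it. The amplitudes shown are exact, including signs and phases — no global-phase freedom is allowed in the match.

It was H(a) that produced the state shown. Key observation: steps 1-6 multiply out to the identity, so the circuit reduces to the remaining gates.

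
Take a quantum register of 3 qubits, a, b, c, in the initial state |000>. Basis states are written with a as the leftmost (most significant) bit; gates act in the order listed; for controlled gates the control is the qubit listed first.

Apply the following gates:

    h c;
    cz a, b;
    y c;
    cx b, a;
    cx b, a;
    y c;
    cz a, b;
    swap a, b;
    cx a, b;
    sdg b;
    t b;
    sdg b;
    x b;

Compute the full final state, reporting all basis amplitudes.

After the circuit, the state carries amplitude sqrt(2)/2 on |010>, sqrt(2)/2 on |011>, and 0 on every other basis state. Key observation: gates 2-7 undo each other exactly, leaving only the rest of the circuit to track.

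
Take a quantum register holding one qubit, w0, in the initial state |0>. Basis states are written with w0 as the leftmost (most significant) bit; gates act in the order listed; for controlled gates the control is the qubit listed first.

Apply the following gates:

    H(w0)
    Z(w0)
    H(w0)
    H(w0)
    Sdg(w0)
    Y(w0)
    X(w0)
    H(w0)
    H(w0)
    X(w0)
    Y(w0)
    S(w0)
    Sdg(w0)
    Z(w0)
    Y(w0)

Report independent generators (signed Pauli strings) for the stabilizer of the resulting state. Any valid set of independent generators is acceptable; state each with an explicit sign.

One valid set of independent stabilizer generators is -Y (any independent generating set of the same group is equally correct).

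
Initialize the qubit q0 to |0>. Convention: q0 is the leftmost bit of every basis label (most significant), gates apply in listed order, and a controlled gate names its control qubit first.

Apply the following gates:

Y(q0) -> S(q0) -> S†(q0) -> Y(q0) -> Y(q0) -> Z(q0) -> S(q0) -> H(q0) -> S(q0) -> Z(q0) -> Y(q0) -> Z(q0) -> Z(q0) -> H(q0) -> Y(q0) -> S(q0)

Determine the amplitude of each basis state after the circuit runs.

The final amplitudes are -1/2 - I/2 on |0>, -1/2 - I/2 on |1>. Key observation: steps 1-4 multiply out to the identity, so the circuit reduces to the remaining gates.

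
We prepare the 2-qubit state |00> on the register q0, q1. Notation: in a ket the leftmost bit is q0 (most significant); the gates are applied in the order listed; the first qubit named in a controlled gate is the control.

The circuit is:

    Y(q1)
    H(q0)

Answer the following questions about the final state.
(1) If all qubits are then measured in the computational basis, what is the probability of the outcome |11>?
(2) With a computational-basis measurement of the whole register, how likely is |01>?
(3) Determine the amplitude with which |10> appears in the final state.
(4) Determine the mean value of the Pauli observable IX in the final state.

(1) A full measurement returns |11> with probability 1/2.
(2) The probability of measuring |01> is 1/2.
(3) |10> carries amplitude 0 in the final state.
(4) The observable IX averages to 0.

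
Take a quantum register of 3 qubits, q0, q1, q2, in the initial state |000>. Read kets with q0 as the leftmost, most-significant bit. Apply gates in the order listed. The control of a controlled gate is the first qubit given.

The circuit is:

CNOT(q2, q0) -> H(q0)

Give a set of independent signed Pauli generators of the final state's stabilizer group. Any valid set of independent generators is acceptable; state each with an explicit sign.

The stabilizer group can be generated by +XII, +IZI, +IIZ, among other valid generating sets.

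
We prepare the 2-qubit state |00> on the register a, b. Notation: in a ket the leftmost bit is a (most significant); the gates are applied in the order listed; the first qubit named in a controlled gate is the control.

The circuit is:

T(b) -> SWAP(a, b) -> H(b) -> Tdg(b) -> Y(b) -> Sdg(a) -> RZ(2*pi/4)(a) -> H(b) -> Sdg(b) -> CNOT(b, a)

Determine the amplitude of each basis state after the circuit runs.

The final amplitudes are -1/2 + exp(I*pi/4)/2 on |00>, 0 on |01>, 0 on |10>, exp(3*I*pi/4)/2 + I/2 on |11>.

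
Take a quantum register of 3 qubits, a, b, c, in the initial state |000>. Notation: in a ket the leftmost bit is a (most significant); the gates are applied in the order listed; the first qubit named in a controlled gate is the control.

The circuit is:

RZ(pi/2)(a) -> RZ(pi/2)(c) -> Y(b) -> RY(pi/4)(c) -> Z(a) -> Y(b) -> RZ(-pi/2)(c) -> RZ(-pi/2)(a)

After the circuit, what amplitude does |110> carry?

|110> carries amplitude 0 in the final state.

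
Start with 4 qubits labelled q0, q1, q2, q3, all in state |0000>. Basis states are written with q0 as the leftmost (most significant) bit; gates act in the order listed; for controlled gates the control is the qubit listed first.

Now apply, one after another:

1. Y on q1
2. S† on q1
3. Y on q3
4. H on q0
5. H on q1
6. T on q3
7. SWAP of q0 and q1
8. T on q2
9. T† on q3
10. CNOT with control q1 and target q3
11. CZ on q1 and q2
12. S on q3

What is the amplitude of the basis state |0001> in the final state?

The final state's coefficient on |0001> equals -1/2.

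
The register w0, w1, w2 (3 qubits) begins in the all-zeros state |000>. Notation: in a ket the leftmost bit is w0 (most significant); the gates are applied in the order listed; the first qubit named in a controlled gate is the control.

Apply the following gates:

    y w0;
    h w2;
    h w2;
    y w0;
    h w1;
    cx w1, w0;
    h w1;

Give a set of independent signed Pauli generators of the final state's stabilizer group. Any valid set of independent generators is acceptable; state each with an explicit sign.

The final state is stabilized by the group generated by +XZI, +ZXI, +IIZ; other independent generating sets are equally valid.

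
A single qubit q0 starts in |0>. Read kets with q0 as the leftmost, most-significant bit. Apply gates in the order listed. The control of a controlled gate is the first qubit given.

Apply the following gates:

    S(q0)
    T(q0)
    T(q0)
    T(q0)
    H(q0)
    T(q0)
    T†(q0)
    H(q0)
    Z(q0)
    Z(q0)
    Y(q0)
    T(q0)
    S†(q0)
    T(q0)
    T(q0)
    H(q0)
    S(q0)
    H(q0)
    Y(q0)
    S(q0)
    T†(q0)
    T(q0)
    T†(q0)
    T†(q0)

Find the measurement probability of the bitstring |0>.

The probability of measuring |0> is 1/2. Key observation: the block from step 5 through step 8 cancels to the identity and can be dropped.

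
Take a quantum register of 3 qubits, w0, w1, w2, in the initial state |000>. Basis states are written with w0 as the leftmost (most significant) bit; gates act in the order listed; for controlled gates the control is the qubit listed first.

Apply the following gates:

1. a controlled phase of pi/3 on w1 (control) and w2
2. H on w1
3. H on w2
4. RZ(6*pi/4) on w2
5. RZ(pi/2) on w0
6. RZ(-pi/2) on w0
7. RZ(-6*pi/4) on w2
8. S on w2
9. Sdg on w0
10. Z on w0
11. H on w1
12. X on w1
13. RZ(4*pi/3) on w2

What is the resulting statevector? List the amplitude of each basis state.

The final amplitudes are -sqrt(2)*exp(I*pi/3)/2 on |010>, -sqrt(2)*exp(I*pi/6)/2 on |011>, and 0 on every other basis state. Key observation: steps 4-7 multiply out to the identity, so the circuit reduces to the remaining gates.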